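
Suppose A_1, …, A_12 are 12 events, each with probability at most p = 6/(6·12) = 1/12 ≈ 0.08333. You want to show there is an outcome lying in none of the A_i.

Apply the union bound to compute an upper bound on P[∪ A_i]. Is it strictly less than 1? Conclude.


Union bound: P[∪_{i=1}^{12} A_i] ≤ Σ_i P[A_i] ≤ 12·p = 12·(1/12) = 1.
Numerically: 1 ≈ 1.00000.
Is 1 < 1? NO.
Since the bound 1 is ≥ 1, the union bound is uninformative here; it does NOT by itself certify existence.

12·p = 1 ≈ 1.00000; existence NOT certified by the union bound.


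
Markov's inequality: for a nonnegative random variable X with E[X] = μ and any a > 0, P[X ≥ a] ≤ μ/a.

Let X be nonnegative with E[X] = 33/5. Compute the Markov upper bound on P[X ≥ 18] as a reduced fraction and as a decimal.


μ = E[X] = 33/5, a = 18.
Markov: P[X ≥ 18] ≤ μ/a = (33/5)/18 = 11/30.
Numerically: ≈ 0.36667.
(Since a = 18 > μ = 6.60000, the bound 11/30 is < 1 and informative.)

P[X ≥ 18] ≤ 11/30 ≈ 0.36667.


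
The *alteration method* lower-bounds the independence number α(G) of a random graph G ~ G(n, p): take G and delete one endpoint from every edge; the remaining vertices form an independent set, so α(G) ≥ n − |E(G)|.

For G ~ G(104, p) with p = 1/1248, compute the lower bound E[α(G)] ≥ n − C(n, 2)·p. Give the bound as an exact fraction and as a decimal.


E[|E(G)|] = C(104, 2)·p = 5356 · (1/1248) = 103/24.
E[α(G)] ≥ n − E[|E(G)|] = 104 − 103/24 = 2393/24.
Numerically: ≈ 99.708.
(This is only a lower bound; the true E[α(G)] may be larger.)

E[α(G)] ≥ 2393/24 ≈ 99.708.


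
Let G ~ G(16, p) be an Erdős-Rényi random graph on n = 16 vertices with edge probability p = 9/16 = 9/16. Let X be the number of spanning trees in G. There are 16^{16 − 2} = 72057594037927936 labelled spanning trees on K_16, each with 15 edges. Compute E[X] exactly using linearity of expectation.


K_16 has 16^{16 − 2} = 72057594037927936 labelled spanning trees.
For each such spanning tree H, let X_H = 1 if all 15 edges of H are present in G. Then P[X_H = 1] = p^{15} = (9/16)^{15} = 205891132094649/1152921504606846976.
By linearity of expectation: E[X] = Σ_H E[X_H] = 72057594037927936 · p^{15} = 72057594037927936 · 205891132094649/1152921504606846976 = 205891132094649/16.
Numerically: E[X] ≈ 1.2868e+13.

E[X] = 72057594037927936 · (9/16)^{15} = 205891132094649/16 ≈ 1.2868e+13.


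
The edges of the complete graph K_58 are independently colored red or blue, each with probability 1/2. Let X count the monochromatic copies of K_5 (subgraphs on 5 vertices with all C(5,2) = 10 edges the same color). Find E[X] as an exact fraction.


Let X = Σ_S X_S over the C(58, 5) = 4582116 subsets S of size 5, where X_S = 1 if the K_5 on S is monochromatic.
For a fixed S, the K_5 on S has C(5, 2) = 10 edges. P[all 10 edges red] = (1/2)^10, and likewise for blue, so P[monochromatic] = 2·(1/2)^10 = 2^{1 − 10} = 1/512.
By linearity: E[X] = C(58, 5) · 2^{1 − 10} = 4582116 · 1/512 = 1145529/128.
Numerically: E[X] ≈ 8949.4453.

E[X] = C(58,5)·2^(1−C(5,2)) = 1145529/128 ≈ 8949.4453.


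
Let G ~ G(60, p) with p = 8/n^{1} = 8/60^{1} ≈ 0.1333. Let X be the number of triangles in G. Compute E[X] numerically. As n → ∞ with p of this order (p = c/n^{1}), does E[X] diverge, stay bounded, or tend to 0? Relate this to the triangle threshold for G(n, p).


Number of potential triangles: C(60, 3) = 34220.
Each occurs with probability p³ ≈ (0.1333)³ ≈ 2.370370e-03.
By linearity: E[X] = C(60, 3)·p³ ≈ 34220 · 2.370370e-03 ≈ 81.1141.
Here α = 1, so p = 8/n is exactly at the triangle threshold p ~ 1/n. Asymptotically E[X] → c³/6 = 8³/6 = 256/3 ≈ 85.3333, a bounded constant. In this regime the triangle count is asymptotically Poisson(c³/6).

E[X] ≈ 81.1141; in regime p = Θ(1/n^{1}) E[X] stays bounded (at the triangle threshold p ~ 1/n).


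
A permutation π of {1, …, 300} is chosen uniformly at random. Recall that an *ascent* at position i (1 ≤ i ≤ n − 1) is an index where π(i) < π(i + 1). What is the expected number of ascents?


Write X = Σ X_I over i = 1, …, 299, with X_I the indicator of one ascent.
There are 299 indicators.
For each fixed i, the pair (π(i), π(i+1)) is a uniformly random ordered pair of distinct values from {1, …, 300}; by symmetry P[π(i) < π(i+1)] = 1/2.
By linearity: E[X] = 299 · (1/2) = (300 − 1) · (1/2) = 299/2 ≈ 149.500000.

E[X] = 299/2 = 149.500000.


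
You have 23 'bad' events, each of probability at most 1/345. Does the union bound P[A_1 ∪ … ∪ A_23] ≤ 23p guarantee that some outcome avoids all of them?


Union bound: P[∪_{i=1}^{23} A_i] ≤ Σ_i P[A_i] ≤ 23·p = 23·(1/345) = 1/15.
Numerically: 1/15 ≈ 0.0666667.
Is 1/15 < 1? YES.
Since P[∪ A_i] ≤ 1/15 < 1, the complement has P[∩ A_i^c] ≥ 1 − 1/15 = 14/15 > 0, so some outcome avoids every A_i.

23·p = 1/15 ≈ 0.0666667; existence CERTIFIED by the union bound.


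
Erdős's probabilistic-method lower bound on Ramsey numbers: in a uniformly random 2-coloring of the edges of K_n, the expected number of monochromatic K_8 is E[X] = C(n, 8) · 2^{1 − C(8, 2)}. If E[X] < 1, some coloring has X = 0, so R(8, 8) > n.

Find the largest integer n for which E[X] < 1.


We need C(n, 8) · 2^{1 − 28} < 1, i.e. C(n, 8) < 2^{28 − 1} = 134217728.
Check values of n near the boundary:
  n = 41: C(41, 8) = 95548245; 95548245 < 134217728? YES
  n = 42: C(42, 8) = 118030185; 118030185 < 134217728? YES
  n = 43: C(43, 8) = 145008513; 145008513 < 134217728? NO
The largest n with C(n, 8) < 134217728 is n = 42 (where E[X] = 118030185/134217728 ≈ 0.87939). Hence R(8, 8) > 42, i.e. R(8, 8) ≥ 43.

Largest n = 42; hence R(8, 8) > 42.


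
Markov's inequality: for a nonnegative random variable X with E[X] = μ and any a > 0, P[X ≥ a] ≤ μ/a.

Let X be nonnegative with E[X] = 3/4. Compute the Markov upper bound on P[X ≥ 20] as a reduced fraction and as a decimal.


μ = E[X] = 3/4, a = 20.
Markov: P[X ≥ 20] ≤ μ/a = (3/4)/20 = 3/80.
Numerically: ≈ 0.03750.
(Since a = 20 > μ = 0.75000, the bound 3/80 is < 1 and informative.)

P[X ≥ 20] ≤ 3/80 ≈ 0.03750.


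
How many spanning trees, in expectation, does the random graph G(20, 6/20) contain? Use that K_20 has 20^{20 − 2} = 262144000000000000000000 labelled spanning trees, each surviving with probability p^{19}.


K_20 has 20^{20 − 2} = 262144000000000000000000 labelled spanning trees.
For each such spanning tree H, let X_H = 1 if all 19 edges of H are present in G. Then P[X_H = 1] = p^{19} = (3/10)^{19} = 1162261467/10000000000000000000.
By linearity of expectation: E[X] = Σ_H E[X_H] = 262144000000000000000000 · p^{19} = 262144000000000000000000 · 1162261467/10000000000000000000 = 152339935002624/5.
Numerically: E[X] ≈ 3.047e+13.

E[X] = 262144000000000000000000 · (3/10)^{19} = 152339935002624/5 ≈ 3.047e+13.


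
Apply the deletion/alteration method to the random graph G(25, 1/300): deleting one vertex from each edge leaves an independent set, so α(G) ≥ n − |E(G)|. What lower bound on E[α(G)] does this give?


E[|E(G)|] = C(25, 2)·p = 300 · (1/300) = 1.
E[α(G)] ≥ n − E[|E(G)|] = 25 − 1 = 24.
Numerically: ≈ 24.000.
(This is only a lower bound; the true E[α(G)] may be larger.)

E[α(G)] ≥ 24 ≈ 24.000.


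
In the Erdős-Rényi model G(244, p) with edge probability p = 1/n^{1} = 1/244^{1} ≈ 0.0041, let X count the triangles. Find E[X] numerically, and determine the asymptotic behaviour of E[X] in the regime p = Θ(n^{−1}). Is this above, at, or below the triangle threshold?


Number of potential triangles: C(244, 3) = 2391444.
Each occurs with probability p³ ≈ (0.0041)³ ≈ 6.88384e-08.
By linearity: E[X] = C(244, 3)·p³ ≈ 2391444 · 6.88384e-08 ≈ 0.165.
Here α = 1, so p = 1/n is exactly at the triangle threshold p ~ 1/n. Asymptotically E[X] → c³/6 = 1³/6 = 1/6 ≈ 0.167, a bounded constant. In this regime the triangle count is asymptotically Poisson(c³/6).

E[X] ≈ 0.165; in regime p = Θ(1/n^{1}) E[X] stays bounded (at the triangle threshold p ~ 1/n).


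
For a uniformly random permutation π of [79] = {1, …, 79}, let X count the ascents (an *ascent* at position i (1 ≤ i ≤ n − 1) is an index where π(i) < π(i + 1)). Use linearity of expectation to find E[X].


Write X = Σ X_I over i = 1, …, 78, with X_I the indicator of one ascent.
There are 78 indicators.
For each fixed i, the pair (π(i), π(i+1)) is a uniformly random ordered pair of distinct values from {1, …, 79}; by symmetry P[π(i) < π(i+1)] = 1/2.
By linearity: E[X] = 78 · (1/2) = (79 − 1) · (1/2) = 39 ≈ 39.000000.

E[X] = 39 = 39.000000.


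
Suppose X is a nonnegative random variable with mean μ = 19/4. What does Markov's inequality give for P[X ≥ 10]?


μ = E[X] = 19/4, a = 10.
Markov: P[X ≥ 10] ≤ μ/a = (19/4)/10 = 19/40.
Numerically: ≈ 0.4750.
(Since a = 10 > μ = 4.7500, the bound 19/40 is < 1 and informative.)

P[X ≥ 10] ≤ 19/40 ≈ 0.4750.


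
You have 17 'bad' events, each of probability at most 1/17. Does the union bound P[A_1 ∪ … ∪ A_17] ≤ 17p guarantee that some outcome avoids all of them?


Union bound: P[∪_{i=1}^{17} A_i] ≤ Σ_i P[A_i] ≤ 17·p = 17·(1/17) = 1.
Numerically: 1 ≈ 1.0000000.
Is 1 < 1? NO.
Since the bound 1 is ≥ 1, the union bound is uninformative here; it does NOT by itself certify existence.

17·p = 1 ≈ 1.0000000; existence NOT certified by the union bound.


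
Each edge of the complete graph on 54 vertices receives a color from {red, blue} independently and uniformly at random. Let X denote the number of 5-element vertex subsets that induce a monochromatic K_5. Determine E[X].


Let X = Σ_S X_S over the C(54, 5) = 3162510 subsets S of size 5, where X_S = 1 if the K_5 on S is monochromatic.
For a fixed S, the K_5 on S has C(5, 2) = 10 edges. P[all 10 edges red] = (1/2)^10, and likewise for blue, so P[monochromatic] = 2·(1/2)^10 = 2^{1 − 10} = 1/512.
By linearity of expectation: E[X] = C(54, 5) · 2^{1 − 10} = 3162510 · 1/512 = 1581255/256.
Numerically: E[X] ≈ 6176.777344.

E[X] = C(54,5)·2^(1−C(5,2)) = 1581255/256 ≈ 6176.777344.


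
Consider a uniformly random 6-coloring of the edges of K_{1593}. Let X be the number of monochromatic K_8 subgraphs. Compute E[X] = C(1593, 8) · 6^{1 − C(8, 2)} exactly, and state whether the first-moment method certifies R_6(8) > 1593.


E[X] = C(1593, 8) · 6^{1 − 28} = 1010555394551193970323 · 6^{−27} = 1010555394551193970323/1023490369077469249536.
As a reduced fraction: E[X] = 37427977575970147049/37907050706572935168 ≈ 0.987362.
Is E[X] < 1? YES.
Since E[X] < 1, there exists a 6-coloring of K_{1593} with no monochromatic K_8; hence R_6(8) > 1593.

E[X] = 37427977575970147049/37907050706572935168 ≈ 0.987362; E[X] < 1, so R_6(8) > 1593.


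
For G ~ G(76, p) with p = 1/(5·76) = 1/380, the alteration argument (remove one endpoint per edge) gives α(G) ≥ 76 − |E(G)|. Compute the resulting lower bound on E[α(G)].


E[|E(G)|] = C(76, 2)·p = 2850 · (1/380) = 15/2.
E[α(G)] ≥ n − E[|E(G)|] = 76 − 15/2 = 137/2.
Numerically: ≈ 68.500.
(This is only a lower bound; the true E[α(G)] may be larger.)

E[α(G)] ≥ 137/2 ≈ 68.500.


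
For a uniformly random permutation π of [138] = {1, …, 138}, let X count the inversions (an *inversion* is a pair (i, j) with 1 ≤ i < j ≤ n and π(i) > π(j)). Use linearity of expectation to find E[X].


Write X = Σ X_I over the C(138, 2) = 9453 pairs i < j, with X_I the indicator of one inversion.
There are 9453 indicators.
For each fixed pair i < j, the values π(i) and π(j) are two distinct elements of {1, …, 138} in uniformly random order; by symmetry P[π(i) > π(j)] = 1/2.
By linearity: E[X] = 9453 · (1/2) = C(138, 2) · (1/2) = 9453/2 = 9453/2 ≈ 4726.500.

E[X] = 9453/2 = 4726.500.


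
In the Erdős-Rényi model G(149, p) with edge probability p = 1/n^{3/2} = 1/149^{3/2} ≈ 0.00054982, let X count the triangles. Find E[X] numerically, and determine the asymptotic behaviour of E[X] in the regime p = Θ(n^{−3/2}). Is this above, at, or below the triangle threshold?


Number of potential triangles: C(149, 3) = 540274.
Each occurs with probability p³ ≈ (0.00054982)³ ≈ 1.6621178e-10.
By linearity: E[X] = C(149, 3)·p³ ≈ 540274 · 1.6621178e-10 ≈ 0.00009.
Since α = 3/2 > 1, p = c/n^{3/2} = o(1/n) is below the triangle threshold p ~ 1/n. Asymptotically E[X] ~ (c³/6)·n^{3(1−α)} = (1³/6)·n^{-1.5} → 0, so by Markov's inequality G has no triangles w.h.p.

E[X] ≈ 0.00009; in regime p = Θ(1/n^{3/2}) E[X] tends to 0 (below the triangle threshold p ~ 1/n).


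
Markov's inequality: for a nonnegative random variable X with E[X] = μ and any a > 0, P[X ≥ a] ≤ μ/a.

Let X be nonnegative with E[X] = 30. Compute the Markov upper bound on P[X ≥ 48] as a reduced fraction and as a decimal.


μ = E[X] = 30, a = 48.
Markov: P[X ≥ 48] ≤ μ/a = (30)/48 = 5/8.
Numerically: ≈ 0.625.
(Since a = 48 > μ = 30.000, the bound 5/8 is < 1 and informative.)

P[X ≥ 48] ≤ 5/8 ≈ 0.625.


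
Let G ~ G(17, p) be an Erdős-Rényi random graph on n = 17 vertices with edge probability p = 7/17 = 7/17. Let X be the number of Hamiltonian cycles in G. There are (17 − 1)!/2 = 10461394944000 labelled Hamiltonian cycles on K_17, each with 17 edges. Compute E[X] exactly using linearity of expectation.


K_17 has (17 − 1)!/2 = 10461394944000 labelled Hamiltonian cycles.
For each such Hamiltonian cycle H, let X_H = 1 if all 17 edges of H are present in G. Then P[X_H = 1] = p^{17} = (7/17)^{17} = 232630513987207/827240261886336764177.
By linearity: E[X] = Σ_H E[X_H] = 10461394944000 · p^{17} = 10461394944000 · 232630513987207/827240261886336764177 = 2433639682845888590481408000/827240261886336764177.
Numerically: E[X] ≈ 2.94188e+06.

E[X] = 10461394944000 · (7/17)^{17} = 2433639682845888590481408000/827240261886336764177 ≈ 2.94188e+06.


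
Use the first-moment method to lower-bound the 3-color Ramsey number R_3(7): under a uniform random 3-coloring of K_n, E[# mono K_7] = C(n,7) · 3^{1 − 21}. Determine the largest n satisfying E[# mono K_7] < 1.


We need C(n, 7) · 3^{1 − 21} < 1, i.e. C(n, 7) < 3^{21 − 1} = 3486784401.
Check values of n near the boundary:
  n = 77: C(77, 7) = 2404808340; 2404808340 < 3486784401? YES
  n = 78: C(78, 7) = 2641902120; 2641902120 < 3486784401? YES
  n = 79: C(79, 7) = 2898753715; 2898753715 < 3486784401? YES
  n = 80: C(80, 7) = 3176716400; 3176716400 < 3486784401? YES
  n = 81: C(81, 7) = 3477216600; 3477216600 < 3486784401? YES
  n = 82: C(82, 7) = 3801756816; 3801756816 < 3486784401? NO
  n = 83: C(83, 7) = 4151918628; 4151918628 < 3486784401? NO
The largest n with C(n, 7) < 3486784401 is n = 81 (where E[X] = 42928600/43046721 ≈ 0.9972560). Hence R_3(7) > 81, i.e. R_3(7) ≥ 82.

Largest n = 81; hence R_3(7) > 81.


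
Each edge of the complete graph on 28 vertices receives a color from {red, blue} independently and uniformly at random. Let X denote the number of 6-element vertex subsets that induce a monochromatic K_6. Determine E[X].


Let X = Σ_S X_S over the C(28, 6) = 376740 subsets S of size 6, where X_S = 1 if the K_6 on S is monochromatic.
For a fixed S, the K_6 on S has C(6, 2) = 15 edges. P[all 15 edges red] = (1/2)^15, and likewise for blue, so P[monochromatic] = 2·(1/2)^15 = 2^{1 − 15} = 1/16384.
Summing: E[X] = C(28, 6) · 2^{1 − 15} = 376740 · 1/16384 = 94185/4096.
Numerically: E[X] ≈ 22.9944.

E[X] = C(28,6)·2^(1−C(6,2)) = 94185/4096 ≈ 22.9944.


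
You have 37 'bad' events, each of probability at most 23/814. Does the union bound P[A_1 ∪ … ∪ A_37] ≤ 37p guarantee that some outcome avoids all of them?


Union bound: P[∪_{i=1}^{37} A_i] ≤ Σ_i P[A_i] ≤ 37·p = 37·(23/814) = 23/22.
Numerically: 23/22 ≈ 1.0454545.
Is 23/22 < 1? NO.
Since the bound 23/22 is ≥ 1, the union bound is uninformative here; it does NOT by itself certify existence.

37·p = 23/22 ≈ 1.0454545; existence NOT certified by the union bound.


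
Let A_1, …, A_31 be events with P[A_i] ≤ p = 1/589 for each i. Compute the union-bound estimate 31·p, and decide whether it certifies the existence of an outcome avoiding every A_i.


Union bound: P[∪_{i=1}^{31} A_i] ≤ Σ_i P[A_i] ≤ 31·p = 31·(1/589) = 1/19.
Numerically: 1/19 ≈ 0.052632.
Is 1/19 < 1? YES.
Since P[∪ A_i] ≤ 1/19 < 1, the complement has P[∩ A_i^c] ≥ 1 − 1/19 = 18/19 > 0, so some outcome avoids every A_i.

31·p = 1/19 ≈ 0.052632; existence CERTIFIED by the union bound.


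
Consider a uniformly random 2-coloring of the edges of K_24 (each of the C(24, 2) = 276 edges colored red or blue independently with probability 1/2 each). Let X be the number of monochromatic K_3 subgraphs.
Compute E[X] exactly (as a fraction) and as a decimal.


Let X = Σ_S X_S over the C(24, 3) = 2024 subsets S of size 3, where X_S = 1 if the K_3 on S is monochromatic.
For a fixed S, the K_3 on S has C(3, 2) = 3 edges. P[all 3 edges red] = (1/2)^3, and likewise for blue, so P[monochromatic] = 2·(1/2)^3 = 2^{1 − 3} = 1/4.
By linearity of expectation: E[X] = C(24, 3) · 2^{1 − 3} = 2024 · 1/4 = 506.
Numerically: E[X] ≈ 506.000000.

E[X] = C(24,3)·2^(1−C(3,2)) = 506 ≈ 506.000000.


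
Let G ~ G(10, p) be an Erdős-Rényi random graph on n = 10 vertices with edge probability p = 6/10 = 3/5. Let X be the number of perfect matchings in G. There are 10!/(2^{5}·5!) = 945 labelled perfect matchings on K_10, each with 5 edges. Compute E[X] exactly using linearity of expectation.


K_10 has 10!/(2^{5}·5!) = 945 labelled perfect matchings.
For each such perfect matching H, let X_H = 1 if all 5 edges of H are present in G. Then P[X_H = 1] = p^{5} = (3/5)^{5} = 243/3125.
Summing the indicators: E[X] = Σ_H E[X_H] = 945 · p^{5} = 945 · 243/3125 = 45927/625.
Numerically: E[X] ≈ 73.48.

E[X] = 945 · (3/5)^{5} = 45927/625 ≈ 73.48.


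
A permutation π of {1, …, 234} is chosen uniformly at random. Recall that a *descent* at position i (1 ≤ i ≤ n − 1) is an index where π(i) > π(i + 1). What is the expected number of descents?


Write X = Σ X_I over i = 1, …, 233, with X_I the indicator of one descent.
There are 233 indicators.
For each fixed i, the pair (π(i), π(i+1)) is a uniformly random ordered pair of distinct values from {1, …, 234}; by symmetry P[π(i) > π(i+1)] = 1/2.
By linearity: E[X] = 233 · (1/2) = (234 − 1) · (1/2) = 233/2 ≈ 116.5000.

E[X] = 233/2 = 116.5000.


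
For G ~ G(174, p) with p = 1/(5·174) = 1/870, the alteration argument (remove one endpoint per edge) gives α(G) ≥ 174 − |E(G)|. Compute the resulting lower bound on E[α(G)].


E[|E(G)|] = C(174, 2)·p = 15051 · (1/870) = 173/10.
E[α(G)] ≥ n − E[|E(G)|] = 174 − 173/10 = 1567/10.
Numerically: ≈ 156.700.
(This is only a lower bound; the true E[α(G)] may be larger.)

E[α(G)] ≥ 1567/10 ≈ 156.700.


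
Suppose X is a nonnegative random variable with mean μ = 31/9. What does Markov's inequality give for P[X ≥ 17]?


μ = E[X] = 31/9, a = 17.
Markov: P[X ≥ 17] ≤ μ/a = (31/9)/17 = 31/153.
Numerically: ≈ 0.20261.
(Since a = 17 > μ = 3.44444, the bound 31/153 is < 1 and informative.)

P[X ≥ 17] ≤ 31/153 ≈ 0.20261.


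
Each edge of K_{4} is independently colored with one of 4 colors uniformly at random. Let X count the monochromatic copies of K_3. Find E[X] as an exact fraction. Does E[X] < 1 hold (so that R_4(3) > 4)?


E[X] = C(4, 3) · 4^{1 − 3} = 4 · 4^{−2} = 4/16.
As a reduced fraction: E[X] = 1/4 ≈ 0.2500.
Is E[X] < 1? YES.
Since E[X] < 1, there exists a 4-coloring of K_{4} with no monochromatic K_3; hence R_4(3) > 4.

E[X] = 1/4 ≈ 0.2500; E[X] < 1, so R_4(3) > 4.


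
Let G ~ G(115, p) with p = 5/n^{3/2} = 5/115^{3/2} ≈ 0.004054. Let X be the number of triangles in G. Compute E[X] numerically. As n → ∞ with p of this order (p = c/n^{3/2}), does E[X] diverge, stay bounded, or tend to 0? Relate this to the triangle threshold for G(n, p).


Number of potential triangles: C(115, 3) = 246905.
Each occurs with probability p³ ≈ (0.004054)³ ≈ 6.664533e-08.
By linearity: E[X] = C(115, 3)·p³ ≈ 246905 · 6.664533e-08 ≈ 0.0165.
Since α = 3/2 > 1, p = c/n^{3/2} = o(1/n) is below the triangle threshold p ~ 1/n. Asymptotically E[X] ~ (c³/6)·n^{3(1−α)} = (5³/6)·n^{-1.5} → 0, so by Markov's inequality G has no triangles w.h.p.

E[X] ≈ 0.0165; in regime p = Θ(1/n^{3/2}) E[X] tends to 0 (below the triangle threshold p ~ 1/n).


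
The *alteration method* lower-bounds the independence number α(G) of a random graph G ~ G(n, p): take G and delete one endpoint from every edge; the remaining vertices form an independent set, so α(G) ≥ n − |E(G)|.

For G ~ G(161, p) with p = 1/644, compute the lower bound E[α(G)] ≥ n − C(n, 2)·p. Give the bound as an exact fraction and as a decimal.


E[|E(G)|] = C(161, 2)·p = 12880 · (1/644) = 20.
E[α(G)] ≥ n − E[|E(G)|] = 161 − 20 = 141.
Numerically: ≈ 141.00000.
(This is only a lower bound; the true E[α(G)] may be larger.)

E[α(G)] ≥ 141 ≈ 141.00000.


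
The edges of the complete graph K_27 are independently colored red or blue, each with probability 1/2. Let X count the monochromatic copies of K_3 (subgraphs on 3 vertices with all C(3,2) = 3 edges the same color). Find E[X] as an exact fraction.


Let X = Σ_S X_S over the C(27, 3) = 2925 subsets S of size 3, where X_S = 1 if the K_3 on S is monochromatic.
For a fixed S, the K_3 on S has C(3, 2) = 3 edges. P[all 3 edges red] = (1/2)^3, and likewise for blue, so P[monochromatic] = 2·(1/2)^3 = 2^{1 − 3} = 1/4.
By linearity of expectation: E[X] = C(27, 3) · 2^{1 − 3} = 2925 · 1/4 = 2925/4.
Numerically: E[X] ≈ 731.250000.

E[X] = C(27,3)·2^(1−C(3,2)) = 2925/4 ≈ 731.250000.


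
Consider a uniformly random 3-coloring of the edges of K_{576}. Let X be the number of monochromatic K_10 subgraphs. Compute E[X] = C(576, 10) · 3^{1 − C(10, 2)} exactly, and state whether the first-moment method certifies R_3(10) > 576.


E[X] = C(576, 10) · 3^{1 − 45} = 1024104945306307344480 · 3^{−44} = 1024104945306307344480/984770902183611232881.
As a reduced fraction: E[X] = 12643270929707498080/12157665459056928801 ≈ 1.039942.
Is E[X] < 1? NO.
Since E[X] ≥ 1, the first-moment bound is inconclusive at n = 576; it does NOT by itself certify R_3(10) > 576.

E[X] = 12643270929707498080/12157665459056928801 ≈ 1.039942; E[X] ≥ 1; first-moment method inconclusive here.


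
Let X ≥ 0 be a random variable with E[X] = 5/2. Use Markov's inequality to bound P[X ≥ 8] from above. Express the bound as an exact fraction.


μ = E[X] = 5/2, a = 8.
Markov: P[X ≥ 8] ≤ μ/a = (5/2)/8 = 5/16.
Numerically: ≈ 0.3125.
(Since a = 8 > μ = 2.5000, the bound 5/16 is < 1 and informative.)

P[X ≥ 8] ≤ 5/16 ≈ 0.3125.


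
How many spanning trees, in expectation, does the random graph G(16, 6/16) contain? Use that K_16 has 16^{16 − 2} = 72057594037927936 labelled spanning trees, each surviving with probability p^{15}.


K_16 has 16^{16 − 2} = 72057594037927936 labelled spanning trees.
For each such spanning tree H, let X_H = 1 if all 15 edges of H are present in G. Then P[X_H = 1] = p^{15} = (3/8)^{15} = 14348907/35184372088832.
Summing the indicators: E[X] = Σ_H E[X_H] = 72057594037927936 · p^{15} = 72057594037927936 · 14348907/35184372088832 = 29386561536.
Numerically: E[X] ≈ 2.93866e+10.

E[X] = 72057594037927936 · (3/8)^{15} = 29386561536 ≈ 2.93866e+10.


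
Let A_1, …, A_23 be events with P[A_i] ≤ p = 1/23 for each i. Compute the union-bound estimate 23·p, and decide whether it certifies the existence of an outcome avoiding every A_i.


Union bound: P[∪_{i=1}^{23} A_i] ≤ Σ_i P[A_i] ≤ 23·p = 23·(1/23) = 1.
Numerically: 1 ≈ 1.0000.
Is 1 < 1? NO.
Since the bound 1 is ≥ 1, the union bound is uninformative here; it does NOT by itself certify existence.

23·p = 1 ≈ 1.0000; existence NOT certified by the union bound.


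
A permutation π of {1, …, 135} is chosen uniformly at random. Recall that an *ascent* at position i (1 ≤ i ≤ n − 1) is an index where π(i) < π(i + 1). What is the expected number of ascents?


Write X = Σ X_I over i = 1, …, 134, with X_I the indicator of one ascent.
There are 134 indicators.
For each fixed i, the pair (π(i), π(i+1)) is a uniformly random ordered pair of distinct values from {1, …, 135}; by symmetry P[π(i) < π(i+1)] = 1/2.
By linearity: E[X] = 134 · (1/2) = (135 − 1) · (1/2) = 67 ≈ 67.000000.

E[X] = 67 = 67.000000.


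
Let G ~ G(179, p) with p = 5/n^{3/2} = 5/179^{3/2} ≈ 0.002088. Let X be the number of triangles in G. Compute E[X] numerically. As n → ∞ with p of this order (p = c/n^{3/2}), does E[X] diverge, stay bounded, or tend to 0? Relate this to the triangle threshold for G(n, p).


Number of potential triangles: C(179, 3) = 939929.
Each occurs with probability p³ ≈ (0.002088)³ ≈ 9.100628e-09.
By linearity: E[X] = C(179, 3)·p³ ≈ 939929 · 9.100628e-09 ≈ 0.0086.
Since α = 3/2 > 1, p = c/n^{3/2} = o(1/n) is below the triangle threshold p ~ 1/n. Asymptotically E[X] ~ (c³/6)·n^{3(1−α)} = (5³/6)·n^{-1.5} → 0, so by Markov's inequality G has no triangles w.h.p.

E[X] ≈ 0.0086; in regime p = Θ(1/n^{3/2}) E[X] tends to 0 (below the triangle threshold p ~ 1/n).


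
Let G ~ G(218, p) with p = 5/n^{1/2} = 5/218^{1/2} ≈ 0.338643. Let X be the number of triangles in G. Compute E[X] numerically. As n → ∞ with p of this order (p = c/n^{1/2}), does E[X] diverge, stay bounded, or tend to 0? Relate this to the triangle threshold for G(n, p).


Number of potential triangles: C(218, 3) = 1703016.
Each occurs with probability p³ ≈ (0.338643)³ ≈ 3.88351755e-02.
By linearity: E[X] = C(218, 3)·p³ ≈ 1703016 · 3.88351755e-02 ≈ 66136.925313.
Since α = 1/2 < 1, p = c/n^{1/2} ≫ 1/n is above the triangle threshold p ~ 1/n. Asymptotically E[X] ~ (c³/6)·n^{3(1−α)} = (5³/6)·n^{1.5} → ∞; triangles are abundant w.h.p.

E[X] ≈ 66136.925313; in regime p = Θ(1/n^{1/2}) E[X] diverges (above the triangle threshold p ~ 1/n).


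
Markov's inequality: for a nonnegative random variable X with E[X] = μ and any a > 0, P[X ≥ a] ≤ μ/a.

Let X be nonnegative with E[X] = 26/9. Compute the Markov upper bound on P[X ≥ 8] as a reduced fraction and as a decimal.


μ = E[X] = 26/9, a = 8.
Markov: P[X ≥ 8] ≤ μ/a = (26/9)/8 = 13/36.
Numerically: ≈ 0.3611.
(Since a = 8 > μ = 2.8889, the bound 13/36 is < 1 and informative.)

P[X ≥ 8] ≤ 13/36 ≈ 0.3611.


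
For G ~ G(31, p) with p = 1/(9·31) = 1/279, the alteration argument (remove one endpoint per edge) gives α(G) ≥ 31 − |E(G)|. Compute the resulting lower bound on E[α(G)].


E[|E(G)|] = C(31, 2)·p = 465 · (1/279) = 5/3.
E[α(G)] ≥ n − E[|E(G)|] = 31 − 5/3 = 88/3.
Numerically: ≈ 29.3333.
(This is only a lower bound; the true E[α(G)] may be larger.)

E[α(G)] ≥ 88/3 ≈ 29.3333.


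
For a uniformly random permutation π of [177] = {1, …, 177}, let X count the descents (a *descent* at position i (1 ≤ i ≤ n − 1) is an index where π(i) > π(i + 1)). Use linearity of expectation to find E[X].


Write X = Σ X_I over i = 1, …, 176, with X_I the indicator of one descent.
There are 176 indicators.
For each fixed i, the pair (π(i), π(i+1)) is a uniformly random ordered pair of distinct values from {1, …, 177}; by symmetry P[π(i) > π(i+1)] = 1/2.
By linearity: E[X] = 176 · (1/2) = (177 − 1) · (1/2) = 88 ≈ 88.000000.

E[X] = 88 = 88.000000.


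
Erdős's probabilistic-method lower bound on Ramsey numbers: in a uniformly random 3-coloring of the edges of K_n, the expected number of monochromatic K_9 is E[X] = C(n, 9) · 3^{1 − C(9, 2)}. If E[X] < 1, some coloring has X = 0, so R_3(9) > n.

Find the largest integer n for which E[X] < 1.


We need C(n, 9) · 3^{1 − 36} < 1, i.e. C(n, 9) < 3^{36 − 1} = 50031545098999707.
Check values of n near the boundary:
  n = 299: C(299, 9) = 46610674441390059; 46610674441390059 < 50031545098999707? YES
  n = 300: C(300, 9) = 48052241692154700; 48052241692154700 < 50031545098999707? YES
  n = 301: C(301, 9) = 49533303936090975; 49533303936090975 < 50031545098999707? YES
  n = 302: C(302, 9) = 51054804739588650; 51054804739588650 < 50031545098999707? NO
  n = 303: C(303, 9) = 52617706925494425; 52617706925494425 < 50031545098999707? NO
  n = 304: C(304, 9) = 54222992899492560; 54222992899492560 < 50031545098999707? NO
The largest n with C(n, 9) < 50031545098999707 is n = 301 (where E[X] = 16511101312030325/16677181699666569 ≈ 0.990041). Hence R_3(9) > 301, i.e. R_3(9) ≥ 302.

Largest n = 301; hence R_3(9) > 301.


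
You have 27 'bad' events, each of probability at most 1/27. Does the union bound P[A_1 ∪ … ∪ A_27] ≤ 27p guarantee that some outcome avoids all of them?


Union bound: P[∪_{i=1}^{27} A_i] ≤ Σ_i P[A_i] ≤ 27·p = 27·(1/27) = 1.
Numerically: 1 ≈ 1.000.
Is 1 < 1? NO.
Since the bound 1 is ≥ 1, the union bound is uninformative here; it does NOT by itself certify existence.

27·p = 1 ≈ 1.000; existence NOT certified by the union bound.


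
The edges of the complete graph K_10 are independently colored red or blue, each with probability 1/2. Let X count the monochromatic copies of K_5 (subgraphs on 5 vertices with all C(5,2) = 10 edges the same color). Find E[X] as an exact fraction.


Let X = Σ_S X_S over the C(10, 5) = 252 subsets S of size 5, where X_S = 1 if the K_5 on S is monochromatic.
For a fixed S, the K_5 on S has C(5, 2) = 10 edges. P[all 10 edges red] = (1/2)^10, and likewise for blue, so P[monochromatic] = 2·(1/2)^10 = 2^{1 − 10} = 1/512.
By linearity: E[X] = C(10, 5) · 2^{1 − 10} = 252 · 1/512 = 63/128.
Numerically: E[X] ≈ 0.492188.

E[X] = C(10,5)·2^(1−C(5,2)) = 63/128 ≈ 0.492188.


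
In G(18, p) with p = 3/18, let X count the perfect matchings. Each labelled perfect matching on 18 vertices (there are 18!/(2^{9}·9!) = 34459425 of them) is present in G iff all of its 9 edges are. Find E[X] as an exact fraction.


K_18 has 18!/(2^{9}·9!) = 34459425 labelled perfect matchings.
For each such perfect matching H, let X_H = 1 if all 9 edges of H are present in G. Then P[X_H = 1] = p^{9} = (1/6)^{9} = 1/10077696.
By linearity of expectation: E[X] = Σ_H E[X_H] = 34459425 · p^{9} = 34459425 · 1/10077696 = 425425/124416.
Numerically: E[X] ≈ 3.41938.

E[X] = 34459425 · (1/6)^{9} = 425425/124416 ≈ 3.41938.


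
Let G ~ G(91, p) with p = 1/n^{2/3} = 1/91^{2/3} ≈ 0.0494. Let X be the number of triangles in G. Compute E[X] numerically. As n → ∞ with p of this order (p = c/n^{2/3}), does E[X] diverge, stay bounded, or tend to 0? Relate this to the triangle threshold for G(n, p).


Number of potential triangles: C(91, 3) = 121485.
Each occurs with probability p³ ≈ (0.0494)³ ≈ 1.20758e-04.
By linearity: E[X] = C(91, 3)·p³ ≈ 121485 · 1.20758e-04 ≈ 14.670.
Since α = 2/3 < 1, p = c/n^{2/3} ≫ 1/n is above the triangle threshold p ~ 1/n. Asymptotically E[X] ~ (c³/6)·n^{3(1−α)} = (1³/6)·n^{1} → ∞; triangles are abundant w.h.p.

E[X] ≈ 14.670; in regime p = Θ(1/n^{2/3}) E[X] diverges (above the triangle threshold p ~ 1/n).


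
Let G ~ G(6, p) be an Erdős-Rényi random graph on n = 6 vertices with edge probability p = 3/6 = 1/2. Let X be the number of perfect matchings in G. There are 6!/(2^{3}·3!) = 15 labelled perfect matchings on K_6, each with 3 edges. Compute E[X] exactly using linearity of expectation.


K_6 has 6!/(2^{3}·3!) = 15 labelled perfect matchings.
For each such perfect matching H, let X_H = 1 if all 3 edges of H are present in G. Then P[X_H = 1] = p^{3} = (1/2)^{3} = 1/8.
Summing the indicators: E[X] = Σ_H E[X_H] = 15 · p^{3} = 15 · 1/8 = 15/8.
Numerically: E[X] ≈ 1.875.

E[X] = 15 · (1/2)^{3} = 15/8 ≈ 1.875.


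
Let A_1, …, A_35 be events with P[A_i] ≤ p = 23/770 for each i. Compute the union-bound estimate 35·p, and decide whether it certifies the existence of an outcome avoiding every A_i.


Union bound: P[∪_{i=1}^{35} A_i] ≤ Σ_i P[A_i] ≤ 35·p = 35·(23/770) = 23/22.
Numerically: 23/22 ≈ 1.0454545.
Is 23/22 < 1? NO.
Since the bound 23/22 is ≥ 1, the union bound is uninformative here; it does NOT by itself certify existence.

35·p = 23/22 ≈ 1.0454545; existence NOT certified by the union bound.


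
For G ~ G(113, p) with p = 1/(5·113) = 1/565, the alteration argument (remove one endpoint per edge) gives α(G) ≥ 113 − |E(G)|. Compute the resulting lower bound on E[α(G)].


E[|E(G)|] = C(113, 2)·p = 6328 · (1/565) = 56/5.
E[α(G)] ≥ n − E[|E(G)|] = 113 − 56/5 = 509/5.
Numerically: ≈ 101.800000.
(This is only a lower bound; the true E[α(G)] may be larger.)

E[α(G)] ≥ 509/5 ≈ 101.800000.


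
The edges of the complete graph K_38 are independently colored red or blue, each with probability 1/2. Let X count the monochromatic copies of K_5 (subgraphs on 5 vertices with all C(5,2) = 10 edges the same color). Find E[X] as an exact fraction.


Let X = Σ_S X_S over the C(38, 5) = 501942 subsets S of size 5, where X_S = 1 if the K_5 on S is monochromatic.
For a fixed S, the K_5 on S has C(5, 2) = 10 edges. P[all 10 edges red] = (1/2)^10, and likewise for blue, so P[monochromatic] = 2·(1/2)^10 = 2^{1 − 10} = 1/512.
Summing: E[X] = C(38, 5) · 2^{1 − 10} = 501942 · 1/512 = 250971/256.
Numerically: E[X] ≈ 980.35547.

E[X] = C(38,5)·2^(1−C(5,2)) = 250971/256 ≈ 980.35547.


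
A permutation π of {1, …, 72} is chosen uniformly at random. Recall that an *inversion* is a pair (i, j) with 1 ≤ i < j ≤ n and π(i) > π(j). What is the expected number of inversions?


Write X = Σ X_I over the C(72, 2) = 2556 pairs i < j, with X_I the indicator of one inversion.
There are 2556 indicators.
For each fixed pair i < j, the values π(i) and π(j) are two distinct elements of {1, …, 72} in uniformly random order; by symmetry P[π(i) > π(j)] = 1/2.
By linearity: E[X] = 2556 · (1/2) = C(72, 2) · (1/2) = 2556/2 = 1278 ≈ 1278.000000.

E[X] = 1278 = 1278.000000.


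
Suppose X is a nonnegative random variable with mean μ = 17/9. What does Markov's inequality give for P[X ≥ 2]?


μ = E[X] = 17/9, a = 2.
Markov: P[X ≥ 2] ≤ μ/a = (17/9)/2 = 17/18.
Numerically: ≈ 0.944444.
(Since a = 2 > μ = 1.888889, the bound 17/18 is < 1 and informative.)

P[X ≥ 2] ≤ 17/18 ≈ 0.944444.


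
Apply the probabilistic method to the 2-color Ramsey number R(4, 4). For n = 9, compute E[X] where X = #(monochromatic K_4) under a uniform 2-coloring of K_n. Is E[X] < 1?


E[X] = C(9, 4) · 2^{1 − 6} = 126 · 2^{−5} = 126/32.
As a reduced fraction: E[X] = 63/16 ≈ 3.9375.
Is E[X] < 1? NO.
Since E[X] ≥ 1, the first-moment bound is inconclusive at n = 9; it does NOT by itself certify R(4, 4) > 9.

E[X] = 63/16 ≈ 3.9375; E[X] ≥ 1; first-moment method inconclusive here.


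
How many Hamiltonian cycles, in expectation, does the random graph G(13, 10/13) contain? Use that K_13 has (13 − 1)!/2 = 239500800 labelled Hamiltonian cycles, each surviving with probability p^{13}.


K_13 has (13 − 1)!/2 = 239500800 labelled Hamiltonian cycles.
For each such Hamiltonian cycle H, let X_H = 1 if all 13 edges of H are present in G. Then P[X_H = 1] = p^{13} = (10/13)^{13} = 10000000000000/302875106592253.
By linearity of expectation: E[X] = Σ_H E[X_H] = 239500800 · p^{13} = 239500800 · 10000000000000/302875106592253 = 2395008000000000000000/302875106592253.
Numerically: E[X] ≈ 7.9076e+06.

E[X] = 239500800 · (10/13)^{13} = 2395008000000000000000/302875106592253 ≈ 7.9076e+06.


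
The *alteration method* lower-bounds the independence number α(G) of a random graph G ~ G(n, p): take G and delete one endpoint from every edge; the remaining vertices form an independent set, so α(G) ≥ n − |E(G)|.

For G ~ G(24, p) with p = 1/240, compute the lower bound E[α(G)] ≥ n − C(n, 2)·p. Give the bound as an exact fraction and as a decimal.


E[|E(G)|] = C(24, 2)·p = 276 · (1/240) = 23/20.
E[α(G)] ≥ n − E[|E(G)|] = 24 − 23/20 = 457/20.
Numerically: ≈ 22.850.
(This is only a lower bound; the true E[α(G)] may be larger.)

E[α(G)] ≥ 457/20 ≈ 22.850.


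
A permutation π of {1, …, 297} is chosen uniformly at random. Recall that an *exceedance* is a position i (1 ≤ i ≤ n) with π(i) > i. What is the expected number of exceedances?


Write X = Σ_{i=1}^{297} X_i, where X_i = 1_{π(i) > i}.
For each fixed i, π(i) is uniform over {1, …, 297} (marginal of a uniform permutation), so P[π(i) > i] = (n − i)/n. Summing: Σ_{i=1}^{297} (n − i)/n = (0 + 1 + … + 296)/297 = 297(297 − 1)/(2·297) = (297 − 1)/2.
Hence E[X] = Σ_{i=1}^{297} (297 − i)/297 = 148 ≈ 148.0000.

E[X] = 148 = 148.0000.


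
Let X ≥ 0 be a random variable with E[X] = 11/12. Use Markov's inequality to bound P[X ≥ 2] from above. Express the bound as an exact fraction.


μ = E[X] = 11/12, a = 2.
Markov: P[X ≥ 2] ≤ μ/a = (11/12)/2 = 11/24.
Numerically: ≈ 0.458.
(Since a = 2 > μ = 0.917, the bound 11/24 is < 1 and informative.)

P[X ≥ 2] ≤ 11/24 ≈ 0.458.


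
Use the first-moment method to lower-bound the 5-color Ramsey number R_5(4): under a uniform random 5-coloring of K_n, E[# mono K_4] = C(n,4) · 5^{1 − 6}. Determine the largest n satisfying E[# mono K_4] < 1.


We need C(n, 4) · 5^{1 − 6} < 1, i.e. C(n, 4) < 5^{6 − 1} = 3125.
Check values of n near the boundary:
  n = 14: C(14, 4) = 1001; 1001 < 3125? YES
  n = 15: C(15, 4) = 1365; 1365 < 3125? YES
  n = 16: C(16, 4) = 1820; 1820 < 3125? YES
  n = 17: C(17, 4) = 2380; 2380 < 3125? YES
  n = 18: C(18, 4) = 3060; 3060 < 3125? YES
  n = 19: C(19, 4) = 3876; 3876 < 3125? NO
  n = 20: C(20, 4) = 4845; 4845 < 3125? NO
The largest n with C(n, 4) < 3125 is n = 18 (where E[X] = 612/625 ≈ 0.9792). Hence R_5(4) > 18, i.e. R_5(4) ≥ 19.

Largest n = 18; hence R_5(4) > 18.


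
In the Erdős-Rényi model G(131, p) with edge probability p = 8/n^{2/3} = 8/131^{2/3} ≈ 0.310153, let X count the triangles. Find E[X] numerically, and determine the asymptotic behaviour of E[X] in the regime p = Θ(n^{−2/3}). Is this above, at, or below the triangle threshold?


Number of potential triangles: C(131, 3) = 366145.
Each occurs with probability p³ ≈ (0.310153)³ ≈ 2.98350912e-02.
By linearity: E[X] = C(131, 3)·p³ ≈ 366145 · 2.98350912e-02 ≈ 10923.969466.
Since α = 2/3 < 1, p = c/n^{2/3} ≫ 1/n is above the triangle threshold p ~ 1/n. Asymptotically E[X] ~ (c³/6)·n^{3(1−α)} = (8³/6)·n^{1} → ∞; triangles are abundant w.h.p.

E[X] ≈ 10923.969466; in regime p = Θ(1/n^{2/3}) E[X] diverges (above the triangle threshold p ~ 1/n).


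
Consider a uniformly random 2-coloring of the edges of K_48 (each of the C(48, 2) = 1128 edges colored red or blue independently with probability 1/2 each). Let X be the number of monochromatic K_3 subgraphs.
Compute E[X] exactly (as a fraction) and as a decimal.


Let X = Σ_S X_S over the C(48, 3) = 17296 subsets S of size 3, where X_S = 1 if the K_3 on S is monochromatic.
For a fixed S, the K_3 on S has C(3, 2) = 3 edges. P[all 3 edges red] = (1/2)^3, and likewise for blue, so P[monochromatic] = 2·(1/2)^3 = 2^{1 − 3} = 1/4.
By linearity of expectation: E[X] = C(48, 3) · 2^{1 − 3} = 17296 · 1/4 = 4324.
Numerically: E[X] ≈ 4324.000.

E[X] = C(48,3)·2^(1−C(3,2)) = 4324 ≈ 4324.000.


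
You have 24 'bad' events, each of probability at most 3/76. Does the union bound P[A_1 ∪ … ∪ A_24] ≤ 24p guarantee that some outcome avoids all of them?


Union bound: P[∪_{i=1}^{24} A_i] ≤ Σ_i P[A_i] ≤ 24·p = 24·(3/76) = 18/19.
Numerically: 18/19 ≈ 0.947.
Is 18/19 < 1? YES.
Since P[∪ A_i] ≤ 18/19 < 1, the complement has P[∩ A_i^c] ≥ 1 − 18/19 = 1/19 > 0, so some outcome avoids every A_i.

24·p = 18/19 ≈ 0.947; existence CERTIFIED by the union bound.


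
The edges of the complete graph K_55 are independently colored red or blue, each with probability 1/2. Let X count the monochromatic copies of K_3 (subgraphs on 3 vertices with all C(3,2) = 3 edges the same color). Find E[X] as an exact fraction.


Let X = Σ_S X_S over the C(55, 3) = 26235 subsets S of size 3, where X_S = 1 if the K_3 on S is monochromatic.
For a fixed S, the K_3 on S has C(3, 2) = 3 edges. P[all 3 edges red] = (1/2)^3, and likewise for blue, so P[monochromatic] = 2·(1/2)^3 = 2^{1 − 3} = 1/4.
By linearity of expectation: E[X] = C(55, 3) · 2^{1 − 3} = 26235 · 1/4 = 26235/4.
Numerically: E[X] ≈ 6558.7500.

E[X] = C(55,3)·2^(1−C(3,2)) = 26235/4 ≈ 6558.7500.
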